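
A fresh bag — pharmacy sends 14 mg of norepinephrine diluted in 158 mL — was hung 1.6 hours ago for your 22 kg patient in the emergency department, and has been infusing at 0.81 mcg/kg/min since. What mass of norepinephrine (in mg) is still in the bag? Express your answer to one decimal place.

12.3 mg

Dose = 0.81 mcg/kg/min × 22 kg = 17.82 mcg/min
17.82 mcg/min × 60 min/hr = 1069.2 mcg/hr
Concentration = 14 mg ÷ 158 mL = 0.08860759 mg/mL = 88.60759 mcg/mL
Rate = 1069.2 mcg/hr ÷ 88.60759 mcg/mL = 12.06669 mL/hr
Volume infused = 12.06669 mL/hr × 1.6 hr = 19.3067 mL
Volume remaining = 158 − 19.3067 = 138.6933 mL
Drug remaining = 138.6933 mL × 88.60759 mcg/mL = 12289.28 mcg = 12.28928 mg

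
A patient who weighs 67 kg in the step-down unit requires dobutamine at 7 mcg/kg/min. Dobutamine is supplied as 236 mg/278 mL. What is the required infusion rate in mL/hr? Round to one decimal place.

Dose = 7 mcg/kg/min × 67 kg = 469 mcg/min
469 mcg/min × 60 min/hr = 28140 mcg/hr
Concentration = 236 mg ÷ 278 mL = 0.8489209 mg/mL = 848.9209 mcg/mL
Rate = 28140 mcg/hr ÷ 848.9209 mcg/mL = 33.14797 mL/hr

33.1 mL/hr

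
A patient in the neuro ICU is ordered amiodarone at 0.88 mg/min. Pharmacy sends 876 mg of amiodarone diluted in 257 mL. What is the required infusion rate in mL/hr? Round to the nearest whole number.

15 mL/hr

0.88 mg/min × 60 min/hr = 52.8 mg/hr
Concentration = 876 mg ÷ 257 mL = 3.40856 mg/mL
Rate = 52.8 mg/hr ÷ 3.40856 mg/mL = 15.49041 mL/hr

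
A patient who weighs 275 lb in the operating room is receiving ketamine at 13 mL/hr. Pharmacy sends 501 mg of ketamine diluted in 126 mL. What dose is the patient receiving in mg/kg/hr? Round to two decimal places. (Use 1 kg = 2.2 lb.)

Weight = 275 lb ÷ 2.2 lb/kg = 125 kg
Concentration = 501 mg ÷ 126 mL = 3.97619 mg/mL
Drug rate = 13 mL/hr × 3.97619 mg/mL = 51.69048 mg/hr
51.69048 mg/hr ÷ 125 kg = 0.4135238 mg/kg/hr

0.41 mg/kg/hr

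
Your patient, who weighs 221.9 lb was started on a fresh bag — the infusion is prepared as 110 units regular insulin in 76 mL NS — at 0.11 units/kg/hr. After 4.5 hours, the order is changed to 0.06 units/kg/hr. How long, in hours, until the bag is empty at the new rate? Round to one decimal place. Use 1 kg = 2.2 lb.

Initial rate:
Weight = 221.9 lb ÷ 2.2 lb/kg = 100.8636 kg
Dose = 0.11 units/kg/hr × 100.8636 kg = 11.095 units/hr
Concentration = 110 units ÷ 76 mL = 1.447368 units/mL
Rate = 11.095 units/hr ÷ 1.447368 units/mL = 7.665636 mL/hr
Volume infused so far = 7.665636 mL/hr × 4.5 hr = 34.49536 mL
Volume remaining = 76 − 34.49536 = 41.50464 mL
New rate:
Dose = 0.06 units/kg/hr × 100.8636 kg = 6.051818 units/hr
Rate = 6.051818 units/hr ÷ 1.447368 units/mL = 4.181256 mL/hr
Time remaining = 41.50464 mL ÷ 4.181256 mL/hr = 9.926356 hr

9.9 hours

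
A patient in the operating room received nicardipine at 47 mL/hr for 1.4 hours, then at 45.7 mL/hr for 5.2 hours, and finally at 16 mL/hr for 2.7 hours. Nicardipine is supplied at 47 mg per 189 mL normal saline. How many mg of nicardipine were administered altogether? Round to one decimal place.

86.2 mg

Concentration = 47 mg ÷ 189 mL = 0.2486772 mg/mL
Stage 1: 47 mL/hr × 1.4 hr = 65.8 mL → 65.8 mL × 0.2486772 mg/mL = 16.36296 mg
Stage 2: 45.7 mL/hr × 5.2 hr = 237.64 mL → 237.64 mL × 0.2486772 mg/mL = 59.09566 mg
Stage 3: 16 mL/hr × 2.7 hr = 43.2 mL → 43.2 mL × 0.2486772 mg/mL = 10.74286 mg
Total = 16.36296 + 59.09566 + 10.74286 = 86.20148 mg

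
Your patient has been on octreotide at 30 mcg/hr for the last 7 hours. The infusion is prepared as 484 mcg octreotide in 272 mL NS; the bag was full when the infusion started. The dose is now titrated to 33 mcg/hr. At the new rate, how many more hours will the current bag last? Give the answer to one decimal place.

8.3 hours

Initial rate:
Concentration = 484 mcg ÷ 272 mL = 1.779412 mcg/mL
Rate = 30 mcg/hr ÷ 1.779412 mcg/mL = 16.8595 mL/hr
Volume infused so far = 16.8595 mL/hr × 7 hr = 118.0165 mL
Volume remaining = 272 − 118.0165 = 153.9835 mL
New rate:
Rate = 33 mcg/hr ÷ 1.779412 mcg/mL = 18.54545 mL/hr
Time remaining = 153.9835 mL ÷ 18.54545 mL/hr = 8.30303 hr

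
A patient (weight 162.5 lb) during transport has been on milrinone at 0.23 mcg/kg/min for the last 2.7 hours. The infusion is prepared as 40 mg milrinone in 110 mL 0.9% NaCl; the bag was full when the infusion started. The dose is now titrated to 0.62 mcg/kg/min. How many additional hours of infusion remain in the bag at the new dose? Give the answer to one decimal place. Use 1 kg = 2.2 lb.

13.6 hours

Initial rate:
Weight = 162.5 lb ÷ 2.2 lb/kg = 73.86364 kg
Dose = 0.23 mcg/kg/min × 73.86364 kg = 16.98864 mcg/min
16.98864 mcg/min × 60 min/hr = 1019.318 mcg/hr
Concentration = 40 mg ÷ 110 mL = 0.3636364 mg/mL = 363.6364 mcg/mL
Rate = 1019.318 mcg/hr ÷ 363.6364 mcg/mL = 2.803125 mL/hr
Volume infused so far = 2.803125 mL/hr × 2.7 hr = 7.568438 mL
Volume remaining = 110 − 7.568438 = 102.4316 mL
New rate:
Dose = 0.62 mcg/kg/min × 73.86364 kg = 45.79545 mcg/min
45.79545 mcg/min × 60 min/hr = 2747.727 mcg/hr
Rate = 2747.727 mcg/hr ÷ 363.6364 mcg/mL = 7.55625 mL/hr
Time remaining = 102.4316 mL ÷ 7.55625 mL/hr = 13.55587 hr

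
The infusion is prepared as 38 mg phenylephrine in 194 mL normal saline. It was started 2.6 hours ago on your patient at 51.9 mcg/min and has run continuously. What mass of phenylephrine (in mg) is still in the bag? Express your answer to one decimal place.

29.9 mg

51.9 mcg/min × 60 min/hr = 3114 mcg/hr
Concentration = 38 mg ÷ 194 mL = 0.1958763 mg/mL = 195.8763 mcg/mL
Rate = 3114 mcg/hr ÷ 195.8763 mcg/mL = 15.89779 mL/hr
Volume infused = 15.89779 mL/hr × 2.6 hr = 41.33425 mL
Volume remaining = 194 − 41.33425 = 152.6657 mL
Drug remaining = 152.6657 mL × 195.8763 mcg/mL = 29903.6 mcg = 29.9036 mg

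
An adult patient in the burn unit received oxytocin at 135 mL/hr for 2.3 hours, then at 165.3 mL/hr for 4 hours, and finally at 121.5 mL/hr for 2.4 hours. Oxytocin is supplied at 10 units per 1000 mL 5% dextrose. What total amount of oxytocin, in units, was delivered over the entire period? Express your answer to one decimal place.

12.6 units

Concentration = 10 units ÷ 1000 mL = 0.01 units/mL
Stage 1: 135 mL/hr × 2.3 hr = 310.5 mL → 310.5 mL × 0.01 units/mL = 3.105 units
Stage 2: 165.3 mL/hr × 4 hr = 661.2 mL → 661.2 mL × 0.01 units/mL = 6.612 units
Stage 3: 121.5 mL/hr × 2.4 hr = 291.6 mL → 291.6 mL × 0.01 units/mL = 2.916 units
Total = 3.105 + 6.612 + 2.916 = 12.633 units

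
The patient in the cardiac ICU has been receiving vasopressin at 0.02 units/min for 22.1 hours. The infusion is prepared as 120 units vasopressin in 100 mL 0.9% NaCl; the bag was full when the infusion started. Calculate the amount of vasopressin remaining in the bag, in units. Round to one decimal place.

93.5 units

0.02 units/min × 60 min/hr = 1.2 units/hr
Concentration = 120 units ÷ 100 mL = 1.2 units/mL
Rate = 1.2 units/hr ÷ 1.2 units/mL = 1 mL/hr
Volume infused = 1 mL/hr × 22.1 hr = 22.1 mL
Volume remaining = 100 − 22.1 = 77.9 mL
Drug remaining = 77.9 mL × 1.2 units/mL = 93.48 units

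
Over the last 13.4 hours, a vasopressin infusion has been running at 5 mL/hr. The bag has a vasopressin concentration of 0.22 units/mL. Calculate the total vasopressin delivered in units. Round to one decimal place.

14.7 units

Drug rate = 5 mL/hr × 0.22 units/mL = 1.1 units/hr
Total = 1.1 units/hr × 13.4 hr = 14.74 units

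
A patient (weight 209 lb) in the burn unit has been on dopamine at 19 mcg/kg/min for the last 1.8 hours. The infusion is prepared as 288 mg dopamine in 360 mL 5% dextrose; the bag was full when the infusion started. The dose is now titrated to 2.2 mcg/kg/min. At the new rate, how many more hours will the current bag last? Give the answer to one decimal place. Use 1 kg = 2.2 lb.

Initial rate:
Weight = 209 lb ÷ 2.2 lb/kg = 95 kg
Dose = 19 mcg/kg/min × 95 kg = 1805 mcg/min
1805 mcg/min × 60 min/hr = 108300 mcg/hr
Concentration = 288 mg ÷ 360 mL = 0.8 mg/mL = 800 mcg/mL
Rate = 108300 mcg/hr ÷ 800 mcg/mL = 135.375 mL/hr
Volume infused so far = 135.375 mL/hr × 1.8 hr = 243.675 mL
Volume remaining = 360 − 243.675 = 116.325 mL
New rate:
Dose = 2.2 mcg/kg/min × 95 kg = 209 mcg/min
209 mcg/min × 60 min/hr = 12540 mcg/hr
Rate = 12540 mcg/hr ÷ 800 mcg/mL = 15.675 mL/hr
Time remaining = 116.325 mL ÷ 15.675 mL/hr = 7.421053 hr

7.4 hours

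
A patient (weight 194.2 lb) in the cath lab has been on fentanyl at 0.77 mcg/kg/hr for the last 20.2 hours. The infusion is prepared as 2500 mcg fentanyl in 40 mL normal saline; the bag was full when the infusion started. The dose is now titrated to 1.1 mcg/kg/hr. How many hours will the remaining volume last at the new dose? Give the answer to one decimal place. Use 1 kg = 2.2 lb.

Initial rate:
Weight = 194.2 lb ÷ 2.2 lb/kg = 88.27273 kg
Dose = 0.77 mcg/kg/hr × 88.27273 kg = 67.97 mcg/hr
Concentration = 2500 mcg ÷ 40 mL = 62.5 mcg/mL
Rate = 67.97 mcg/hr ÷ 62.5 mcg/mL = 1.08752 mL/hr
Volume infused so far = 1.08752 mL/hr × 20.2 hr = 21.9679 mL
Volume remaining = 40 − 21.9679 = 18.0321 mL
New rate:
Dose = 1.1 mcg/kg/hr × 88.27273 kg = 97.1 mcg/hr
Rate = 97.1 mcg/hr ÷ 62.5 mcg/mL = 1.5536 mL/hr
Time remaining = 18.0321 mL ÷ 1.5536 mL/hr = 11.60665 hr

11.6 hours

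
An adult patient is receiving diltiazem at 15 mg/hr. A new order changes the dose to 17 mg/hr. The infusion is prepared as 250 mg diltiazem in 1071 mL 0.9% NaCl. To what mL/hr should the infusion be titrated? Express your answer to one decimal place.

Concentration = 250 mg ÷ 1071 mL = 0.2334267 mg/mL
Rate = 17 mg/hr ÷ 0.2334267 mg/mL = 72.828 mL/hr

72.8 mL/hr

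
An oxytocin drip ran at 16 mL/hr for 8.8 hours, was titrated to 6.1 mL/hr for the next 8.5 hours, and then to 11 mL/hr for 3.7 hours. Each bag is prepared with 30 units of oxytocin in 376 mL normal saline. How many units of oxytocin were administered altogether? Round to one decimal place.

Concentration = 30 units ÷ 376 mL = 0.07978723 units/mL
Stage 1: 16 mL/hr × 8.8 hr = 140.8 mL → 140.8 mL × 0.07978723 units/mL = 11.23404 units
Stage 2: 6.1 mL/hr × 8.5 hr = 51.85 mL → 51.85 mL × 0.07978723 units/mL = 4.136968 units
Stage 3: 11 mL/hr × 3.7 hr = 40.7 mL → 40.7 mL × 0.07978723 units/mL = 3.24734 units
Total = 11.23404 + 4.136968 + 3.24734 = 18.61835 units

18.6 units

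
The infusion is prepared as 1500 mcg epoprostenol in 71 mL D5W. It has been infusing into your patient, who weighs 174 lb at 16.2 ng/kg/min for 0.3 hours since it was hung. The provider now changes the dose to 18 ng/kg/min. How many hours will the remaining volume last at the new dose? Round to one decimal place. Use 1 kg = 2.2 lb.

17.3 hours

Initial rate:
Weight = 174 lb ÷ 2.2 lb/kg = 79.09091 kg
Dose = 16.2 ng/kg/min × 79.09091 kg = 1281.273 ng/min
1281.273 ng/min × 60 min/hr = 76876.36 ng/hr
Concentration = 1500 mcg ÷ 71 mL = 21.12676 mcg/mL = 21126.76 ng/mL
Rate = 76876.36 ng/hr ÷ 21126.76 ng/mL = 3.638815 mL/hr
Volume infused so far = 3.638815 mL/hr × 0.3 hr = 1.091644 mL
Volume remaining = 71 − 1.091644 = 69.90836 mL
New rate:
Dose = 18 ng/kg/min × 79.09091 kg = 1423.636 ng/min
1423.636 ng/min × 60 min/hr = 85418.18 ng/hr
Rate = 85418.18 ng/hr ÷ 21126.76 ng/mL = 4.043127 mL/hr
Time remaining = 69.90836 mL ÷ 4.043127 mL/hr = 17.29066 hr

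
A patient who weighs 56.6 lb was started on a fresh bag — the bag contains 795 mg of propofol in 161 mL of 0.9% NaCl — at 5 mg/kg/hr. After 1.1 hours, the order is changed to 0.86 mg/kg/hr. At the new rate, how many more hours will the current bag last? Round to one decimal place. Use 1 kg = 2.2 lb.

Initial rate:
Weight = 56.6 lb ÷ 2.2 lb/kg = 25.72727 kg
Dose = 5 mg/kg/hr × 25.72727 kg = 128.6364 mg/hr
Concentration = 795 mg ÷ 161 mL = 4.937888 mg/mL
Rate = 128.6364 mg/hr ÷ 4.937888 mg/mL = 26.05089 mL/hr
Volume infused so far = 26.05089 mL/hr × 1.1 hr = 28.65597 mL
Volume remaining = 161 − 28.65597 = 132.344 mL
New rate:
Dose = 0.86 mg/kg/hr × 25.72727 kg = 22.12545 mg/hr
Rate = 22.12545 mg/hr ÷ 4.937888 mg/mL = 4.480752 mL/hr
Time remaining = 132.344 mL ÷ 4.480752 mL/hr = 29.53612 hr

29.5 hours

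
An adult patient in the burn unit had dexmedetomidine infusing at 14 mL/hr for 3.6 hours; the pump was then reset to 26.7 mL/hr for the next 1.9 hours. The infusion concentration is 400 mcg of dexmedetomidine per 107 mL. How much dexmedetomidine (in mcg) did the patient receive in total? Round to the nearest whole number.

378 mcg

Concentration = 400 mcg ÷ 107 mL = 3.738318 mcg/mL
Stage 1: 14 mL/hr × 3.6 hr = 50.4 mL → 50.4 mL × 3.738318 mcg/mL = 188.4112 mcg
Stage 2: 26.7 mL/hr × 1.9 hr = 50.73 mL → 50.73 mL × 3.738318 mcg/mL = 189.6449 mcg
Total = 188.4112 + 189.6449 = 378.0561 mcg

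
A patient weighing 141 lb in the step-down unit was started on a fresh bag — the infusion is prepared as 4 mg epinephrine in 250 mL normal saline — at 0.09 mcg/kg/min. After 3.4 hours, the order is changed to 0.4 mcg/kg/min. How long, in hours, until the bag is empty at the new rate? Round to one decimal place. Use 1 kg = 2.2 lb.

1.8 hours

Initial rate:
Weight = 141 lb ÷ 2.2 lb/kg = 64.09091 kg
Dose = 0.09 mcg/kg/min × 64.09091 kg = 5.768182 mcg/min
5.768182 mcg/min × 60 min/hr = 346.0909 mcg/hr
Concentration = 4 mg ÷ 250 mL = 0.016 mg/mL = 16 mcg/mL
Rate = 346.0909 mcg/hr ÷ 16 mcg/mL = 21.63068 mL/hr
Volume infused so far = 21.63068 mL/hr × 3.4 hr = 73.54432 mL
Volume remaining = 250 − 73.54432 = 176.4557 mL
New rate:
Dose = 0.4 mcg/kg/min × 64.09091 kg = 25.63636 mcg/min
25.63636 mcg/min × 60 min/hr = 1538.182 mcg/hr
Rate = 1538.182 mcg/hr ÷ 16 mcg/mL = 96.13636 mL/hr
Time remaining = 176.4557 mL ÷ 96.13636 mL/hr = 1.835473 hr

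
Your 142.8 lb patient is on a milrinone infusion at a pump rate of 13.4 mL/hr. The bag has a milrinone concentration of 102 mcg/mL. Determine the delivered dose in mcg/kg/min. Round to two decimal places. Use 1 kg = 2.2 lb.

Weight = 142.8 lb ÷ 2.2 lb/kg = 64.90909 kg
Drug rate = 13.4 mL/hr × 102 mcg/mL = 1366.8 mcg/hr
1366.8 mcg/hr ÷ 60 min/hr = 22.78 mcg/min
22.78 mcg/min ÷ 64.90909 kg = 0.3509524 mcg/kg/min

0.35 mcg/kg/min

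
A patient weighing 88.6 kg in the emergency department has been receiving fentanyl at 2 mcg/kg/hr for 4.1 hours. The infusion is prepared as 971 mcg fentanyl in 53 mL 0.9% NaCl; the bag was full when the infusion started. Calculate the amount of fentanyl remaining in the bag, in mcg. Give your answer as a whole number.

244 mcg

Dose = 2 mcg/kg/hr × 88.6 kg = 177.2 mcg/hr
Concentration = 971 mcg ÷ 53 mL = 18.32075 mcg/mL
Rate = 177.2 mcg/hr ÷ 18.32075 mcg/mL = 9.672091 mL/hr
Volume infused = 9.672091 mL/hr × 4.1 hr = 39.65557 mL
Volume remaining = 53 − 39.65557 = 13.34443 mL
Drug remaining = 13.34443 mL × 18.32075 mcg/mL = 244.48 mcg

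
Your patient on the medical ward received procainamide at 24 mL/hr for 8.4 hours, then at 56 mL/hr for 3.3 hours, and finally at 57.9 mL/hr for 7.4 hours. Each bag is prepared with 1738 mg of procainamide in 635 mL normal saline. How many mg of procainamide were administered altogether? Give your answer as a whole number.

2230 mg

Concentration = 1738 mg ÷ 635 mL = 2.737008 mg/mL
Stage 1: 24 mL/hr × 8.4 hr = 201.6 mL → 201.6 mL × 2.737008 mg/mL = 551.7808 mg
Stage 2: 56 mL/hr × 3.3 hr = 184.8 mL → 184.8 mL × 2.737008 mg/mL = 505.7991 mg
Stage 3: 57.9 mL/hr × 7.4 hr = 428.46 mL → 428.46 mL × 2.737008 mg/mL = 1172.698 mg
Total = 551.7808 + 505.7991 + 1172.698 = 2230.278 mg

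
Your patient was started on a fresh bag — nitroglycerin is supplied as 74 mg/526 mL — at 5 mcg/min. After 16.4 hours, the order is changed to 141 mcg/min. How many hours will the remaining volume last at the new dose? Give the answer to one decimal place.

Initial rate:
5 mcg/min × 60 min/hr = 300 mcg/hr
Concentration = 74 mg ÷ 526 mL = 0.1406844 mg/mL = 140.6844 mcg/mL
Rate = 300 mcg/hr ÷ 140.6844 mcg/mL = 2.132432 mL/hr
Volume infused so far = 2.132432 mL/hr × 16.4 hr = 34.97189 mL
Volume remaining = 526 − 34.97189 = 491.0281 mL
New rate:
141 mcg/min × 60 min/hr = 8460 mcg/hr
Rate = 8460 mcg/hr ÷ 140.6844 mcg/mL = 60.13459 mL/hr
Time remaining = 491.0281 mL ÷ 60.13459 mL/hr = 8.165485 hr

8.2 hours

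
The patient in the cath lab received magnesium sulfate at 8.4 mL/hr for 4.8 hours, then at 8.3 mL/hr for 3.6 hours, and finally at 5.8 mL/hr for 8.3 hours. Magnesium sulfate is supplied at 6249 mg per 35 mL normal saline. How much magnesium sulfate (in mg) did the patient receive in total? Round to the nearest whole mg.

21129 mg

Concentration = 6249 mg ÷ 35 mL = 178.5429 mg/mL
Stage 1: 8.4 mL/hr × 4.8 hr = 40.32 mL → 40.32 mL × 178.5429 mg/mL = 7198.848 mg
Stage 2: 8.3 mL/hr × 3.6 hr = 29.88 mL → 29.88 mL × 178.5429 mg/mL = 5334.861 mg
Stage 3: 5.8 mL/hr × 8.3 hr = 48.14 mL → 48.14 mL × 178.5429 mg/mL = 8595.053 mg
Total = 7198.848 + 5334.861 + 8595.053 = 21128.76 mg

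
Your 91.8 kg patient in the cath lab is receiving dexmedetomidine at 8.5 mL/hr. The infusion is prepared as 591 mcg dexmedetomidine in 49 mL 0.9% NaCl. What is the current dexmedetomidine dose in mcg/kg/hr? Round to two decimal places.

1.12 mcg/kg/hr

Concentration = 591 mcg ÷ 49 mL = 12.06122 mcg/mL
Drug rate = 8.5 mL/hr × 12.06122 mcg/mL = 102.5204 mcg/hr
102.5204 mcg/hr ÷ 91.8 kg = 1.11678 mcg/kg/hr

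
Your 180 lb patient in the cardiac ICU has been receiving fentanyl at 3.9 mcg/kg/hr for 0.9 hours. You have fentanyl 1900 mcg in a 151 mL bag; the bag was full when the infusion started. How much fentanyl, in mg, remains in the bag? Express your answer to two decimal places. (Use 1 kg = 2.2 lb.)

1.61 mg

Weight = 180 lb ÷ 2.2 lb/kg = 81.81818 kg
Dose = 3.9 mcg/kg/hr × 81.81818 kg = 319.0909 mcg/hr
Concentration = 1900 mcg ÷ 151 mL = 12.58278 mcg/mL
Rate = 319.0909 mcg/hr ÷ 12.58278 mcg/mL = 25.35933 mL/hr
Volume infused = 25.35933 mL/hr × 0.9 hr = 22.8234 mL
Volume remaining = 151 − 22.8234 = 128.1766 mL
Drug remaining = 128.1766 mL × 12.58278 mcg/mL = 1612.818 mcg = 1.612818 mg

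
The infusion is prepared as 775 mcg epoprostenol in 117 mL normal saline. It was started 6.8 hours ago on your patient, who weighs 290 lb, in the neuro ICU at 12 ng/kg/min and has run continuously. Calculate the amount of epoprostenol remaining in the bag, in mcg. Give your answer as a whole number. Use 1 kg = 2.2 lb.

Weight = 290 lb ÷ 2.2 lb/kg = 131.8182 kg
Dose = 12 ng/kg/min × 131.8182 kg = 1581.818 ng/min
1581.818 ng/min × 60 min/hr = 94909.09 ng/hr
Concentration = 775 mcg ÷ 117 mL = 6.623932 mcg/mL = 6623.932 ng/mL
Rate = 94909.09 ng/hr ÷ 6623.932 ng/mL = 14.32821 mL/hr
Volume infused = 14.32821 mL/hr × 6.8 hr = 97.43184 mL
Volume remaining = 117 − 97.43184 = 19.56816 mL
Drug remaining = 19.56816 mL × 6623.932 ng/mL = 129618.2 ng = 129.6182 mcg

130 mcg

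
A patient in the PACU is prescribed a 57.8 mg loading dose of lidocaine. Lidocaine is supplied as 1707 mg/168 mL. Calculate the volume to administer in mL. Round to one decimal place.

5.7 mL

Concentration = 1707 mg ÷ 168 mL = 10.16071 mg/mL
Volume = 57.8 mg ÷ 10.16071 mg/mL = 5.688576 mL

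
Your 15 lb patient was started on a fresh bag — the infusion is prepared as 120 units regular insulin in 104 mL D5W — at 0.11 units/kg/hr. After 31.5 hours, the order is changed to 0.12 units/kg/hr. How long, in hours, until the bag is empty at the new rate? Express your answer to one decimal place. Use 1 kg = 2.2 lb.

Initial rate:
Weight = 15 lb ÷ 2.2 lb/kg = 6.818182 kg
Dose = 0.11 units/kg/hr × 6.818182 kg = 0.75 units/hr
Concentration = 120 units ÷ 104 mL = 1.153846 units/mL
Rate = 0.75 units/hr ÷ 1.153846 units/mL = 0.65 mL/hr
Volume infused so far = 0.65 mL/hr × 31.5 hr = 20.475 mL
Volume remaining = 104 − 20.475 = 83.525 mL
New rate:
Dose = 0.12 units/kg/hr × 6.818182 kg = 0.8181818 units/hr
Rate = 0.8181818 units/hr ÷ 1.153846 units/mL = 0.7090909 mL/hr
Time remaining = 83.525 mL ÷ 0.7090909 mL/hr = 117.7917 hr

117.8 hours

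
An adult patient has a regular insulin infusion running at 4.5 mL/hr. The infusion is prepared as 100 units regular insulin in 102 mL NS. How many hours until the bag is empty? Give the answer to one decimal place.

22.7 hours

Duration = 102 mL ÷ 4.5 mL/hr = 22.66667 hr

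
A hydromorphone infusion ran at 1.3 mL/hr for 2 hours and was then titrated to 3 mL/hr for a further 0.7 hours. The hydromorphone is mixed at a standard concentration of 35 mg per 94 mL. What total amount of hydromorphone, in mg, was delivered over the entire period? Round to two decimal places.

Concentration = 35 mg ÷ 94 mL = 0.3723404 mg/mL
Stage 1: 1.3 mL/hr × 2 hr = 2.6 mL → 2.6 mL × 0.3723404 mg/mL = 0.9680851 mg
Stage 2: 3 mL/hr × 0.7 hr = 2.1 mL → 2.1 mL × 0.3723404 mg/mL = 0.7819149 mg
Total = 0.9680851 + 0.7819149 = 1.75 mg

1.75 mg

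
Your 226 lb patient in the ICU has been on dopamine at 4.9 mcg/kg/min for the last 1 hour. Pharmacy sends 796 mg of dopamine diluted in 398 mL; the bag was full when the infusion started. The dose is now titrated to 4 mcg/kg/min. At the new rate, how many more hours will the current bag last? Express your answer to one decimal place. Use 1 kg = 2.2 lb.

31.1 hours

Initial rate:
Weight = 226 lb ÷ 2.2 lb/kg = 102.7273 kg
Dose = 4.9 mcg/kg/min × 102.7273 kg = 503.3636 mcg/min
503.3636 mcg/min × 60 min/hr = 30201.82 mcg/hr
Concentration = 796 mg ÷ 398 mL = 2 mg/mL = 2000 mcg/mL
Rate = 30201.82 mcg/hr ÷ 2000 mcg/mL = 15.10091 mL/hr
Volume infused so far = 15.10091 mL/hr × 1 hr = 15.10091 mL
Volume remaining = 398 − 15.10091 = 382.8991 mL
New rate:
Dose = 4 mcg/kg/min × 102.7273 kg = 410.9091 mcg/min
410.9091 mcg/min × 60 min/hr = 24654.55 mcg/hr
Rate = 24654.55 mcg/hr ÷ 2000 mcg/mL = 12.32727 mL/hr
Time remaining = 382.8991 mL ÷ 12.32727 mL/hr = 31.06114 hr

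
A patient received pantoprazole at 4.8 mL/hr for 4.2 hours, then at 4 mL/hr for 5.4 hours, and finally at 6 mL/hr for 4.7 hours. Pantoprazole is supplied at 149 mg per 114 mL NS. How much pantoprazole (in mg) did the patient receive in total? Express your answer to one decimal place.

91.4 mg

Concentration = 149 mg ÷ 114 mL = 1.307018 mg/mL
Stage 1: 4.8 mL/hr × 4.2 hr = 20.16 mL → 20.16 mL × 1.307018 mg/mL = 26.34947 mg
Stage 2: 4 mL/hr × 5.4 hr = 21.6 mL → 21.6 mL × 1.307018 mg/mL = 28.23158 mg
Stage 3: 6 mL/hr × 4.7 hr = 28.2 mL → 28.2 mL × 1.307018 mg/mL = 36.85789 mg
Total = 26.34947 + 28.23158 + 36.85789 = 91.43895 mg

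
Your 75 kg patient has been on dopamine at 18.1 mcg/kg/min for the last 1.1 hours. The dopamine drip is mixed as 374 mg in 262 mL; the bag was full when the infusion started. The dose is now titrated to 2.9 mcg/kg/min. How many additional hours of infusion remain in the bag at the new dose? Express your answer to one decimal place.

Initial rate:
Dose = 18.1 mcg/kg/min × 75 kg = 1357.5 mcg/min
1357.5 mcg/min × 60 min/hr = 81450 mcg/hr
Concentration = 374 mg ÷ 262 mL = 1.427481 mg/mL = 1427.481 mcg/mL
Rate = 81450 mcg/hr ÷ 1427.481 mcg/mL = 57.05856 mL/hr
Volume infused so far = 57.05856 mL/hr × 1.1 hr = 62.76441 mL
Volume remaining = 262 − 62.76441 = 199.2356 mL
New rate:
Dose = 2.9 mcg/kg/min × 75 kg = 217.5 mcg/min
217.5 mcg/min × 60 min/hr = 13050 mcg/hr
Rate = 13050 mcg/hr ÷ 1427.481 mcg/mL = 9.141979 mL/hr
Time remaining = 199.2356 mL ÷ 9.141979 mL/hr = 21.79349 hr

21.8 hours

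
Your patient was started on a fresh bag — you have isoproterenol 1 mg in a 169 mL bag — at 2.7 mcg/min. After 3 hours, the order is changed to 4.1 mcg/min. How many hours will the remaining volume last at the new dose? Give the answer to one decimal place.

Initial rate:
2.7 mcg/min × 60 min/hr = 162 mcg/hr
Concentration = 1 mg ÷ 169 mL = 0.00591716 mg/mL = 5.91716 mcg/mL
Rate = 162 mcg/hr ÷ 5.91716 mcg/mL = 27.378 mL/hr
Volume infused so far = 27.378 mL/hr × 3 hr = 82.134 mL
Volume remaining = 169 − 82.134 = 86.866 mL
New rate:
4.1 mcg/min × 60 min/hr = 246 mcg/hr
Rate = 246 mcg/hr ÷ 5.91716 mcg/mL = 41.574 mL/hr
Time remaining = 86.866 mL ÷ 41.574 mL/hr = 2.089431 hr

2.1 hours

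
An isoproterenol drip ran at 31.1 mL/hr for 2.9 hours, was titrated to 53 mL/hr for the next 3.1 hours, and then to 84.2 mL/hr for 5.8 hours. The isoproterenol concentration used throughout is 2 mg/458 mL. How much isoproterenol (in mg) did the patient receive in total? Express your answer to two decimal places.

3.24 mg

Concentration = 2 mg ÷ 458 mL = 0.004366812 mg/mL
Stage 1: 31.1 mL/hr × 2.9 hr = 90.19 mL → 90.19 mL × 0.004366812 mg/mL = 0.3938428 mg
Stage 2: 53 mL/hr × 3.1 hr = 164.3 mL → 164.3 mL × 0.004366812 mg/mL = 0.7174672 mg
Stage 3: 84.2 mL/hr × 5.8 hr = 488.36 mL → 488.36 mL × 0.004366812 mg/mL = 2.132576 mg
Total = 0.3938428 + 0.7174672 + 2.132576 = 3.243886 mg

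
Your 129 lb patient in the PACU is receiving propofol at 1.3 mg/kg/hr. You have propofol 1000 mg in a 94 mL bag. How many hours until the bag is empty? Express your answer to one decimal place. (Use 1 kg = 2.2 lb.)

13.1 hours

Weight = 129 lb ÷ 2.2 lb/kg = 58.63636 kg
Dose = 1.3 mg/kg/hr × 58.63636 kg = 76.22727 mg/hr
Concentration = 1000 mg ÷ 94 mL = 10.6383 mg/mL
Rate = 76.22727 mg/hr ÷ 10.6383 mg/mL = 7.165364 mL/hr
Duration = 94 mL ÷ 7.165364 mL/hr = 13.11866 hr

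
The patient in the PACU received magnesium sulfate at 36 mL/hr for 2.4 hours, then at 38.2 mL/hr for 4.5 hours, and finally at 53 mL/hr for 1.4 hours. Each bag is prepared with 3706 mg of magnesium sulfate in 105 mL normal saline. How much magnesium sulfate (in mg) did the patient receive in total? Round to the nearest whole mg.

Concentration = 3706 mg ÷ 105 mL = 35.29524 mg/mL
Stage 1: 36 mL/hr × 2.4 hr = 86.4 mL → 86.4 mL × 35.29524 mg/mL = 3049.509 mg
Stage 2: 38.2 mL/hr × 4.5 hr = 171.9 mL → 171.9 mL × 35.29524 mg/mL = 6067.251 mg
Stage 3: 53 mL/hr × 1.4 hr = 74.2 mL → 74.2 mL × 35.29524 mg/mL = 2618.907 mg
Total = 3049.509 + 6067.251 + 2618.907 = 11735.67 mg

11736 mg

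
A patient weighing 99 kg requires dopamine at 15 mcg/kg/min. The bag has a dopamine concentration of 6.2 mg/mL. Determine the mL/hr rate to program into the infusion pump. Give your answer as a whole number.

Dose = 15 mcg/kg/min × 99 kg = 1485 mcg/min
1485 mcg/min × 60 min/hr = 89100 mcg/hr
Concentration = 6.2 mg/mL = 6200 mcg/mL
Rate = 89100 mcg/hr ÷ 6200 mcg/mL = 14.37097 mL/hr

14 mL/hr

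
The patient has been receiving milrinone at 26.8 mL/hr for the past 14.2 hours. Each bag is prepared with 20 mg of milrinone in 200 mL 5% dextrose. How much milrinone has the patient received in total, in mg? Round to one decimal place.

Concentration = 20 mg ÷ 200 mL = 0.1 mg/mL = 100 mcg/mL
Drug rate = 26.8 mL/hr × 100 mcg/mL = 2680 mcg/hr
Total = 2680 mcg/hr × 14.2 hr = 38056 mcg = 38.056 mg

38.1 mg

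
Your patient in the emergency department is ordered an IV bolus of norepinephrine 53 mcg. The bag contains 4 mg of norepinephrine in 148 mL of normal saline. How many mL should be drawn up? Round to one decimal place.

2.0 mL

Concentration = 4 mg ÷ 148 mL = 0.02702703 mg/mL = 27.02703 mcg/mL
Volume = 53 mcg ÷ 27.02703 mcg/mL = 1.961 mL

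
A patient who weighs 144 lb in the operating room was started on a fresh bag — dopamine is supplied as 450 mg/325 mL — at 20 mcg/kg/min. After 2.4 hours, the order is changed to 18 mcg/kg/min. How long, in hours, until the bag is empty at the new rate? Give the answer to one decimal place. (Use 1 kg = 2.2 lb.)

3.7 hours

Initial rate:
Weight = 144 lb ÷ 2.2 lb/kg = 65.45455 kg
Dose = 20 mcg/kg/min × 65.45455 kg = 1309.091 mcg/min
1309.091 mcg/min × 60 min/hr = 78545.45 mcg/hr
Concentration = 450 mg ÷ 325 mL = 1.384615 mg/mL = 1384.615 mcg/mL
Rate = 78545.45 mcg/hr ÷ 1384.615 mcg/mL = 56.72727 mL/hr
Volume infused so far = 56.72727 mL/hr × 2.4 hr = 136.1455 mL
Volume remaining = 325 − 136.1455 = 188.8545 mL
New rate:
Dose = 18 mcg/kg/min × 65.45455 kg = 1178.182 mcg/min
1178.182 mcg/min × 60 min/hr = 70690.91 mcg/hr
Rate = 70690.91 mcg/hr ÷ 1384.615 mcg/mL = 51.05455 mL/hr
Time remaining = 188.8545 mL ÷ 51.05455 mL/hr = 3.699074 hr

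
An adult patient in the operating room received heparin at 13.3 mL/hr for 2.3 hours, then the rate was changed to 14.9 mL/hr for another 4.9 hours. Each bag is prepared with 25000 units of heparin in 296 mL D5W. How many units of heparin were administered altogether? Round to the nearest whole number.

8750 units

Concentration = 25000 units ÷ 296 mL = 84.45946 units/mL
Stage 1: 13.3 mL/hr × 2.3 hr = 30.59 mL → 30.59 mL × 84.45946 units/mL = 2583.615 units
Stage 2: 14.9 mL/hr × 4.9 hr = 73.01 mL → 73.01 mL × 84.45946 units/mL = 6166.385 units
Total = 2583.615 + 6166.385 = 8750 units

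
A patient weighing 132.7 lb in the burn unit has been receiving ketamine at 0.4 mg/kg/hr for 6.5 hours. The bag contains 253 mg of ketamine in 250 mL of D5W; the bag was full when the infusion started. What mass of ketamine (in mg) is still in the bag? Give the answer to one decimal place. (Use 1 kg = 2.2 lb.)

Weight = 132.7 lb ÷ 2.2 lb/kg = 60.31818 kg
Dose = 0.4 mg/kg/hr × 60.31818 kg = 24.12727 mg/hr
Concentration = 253 mg ÷ 250 mL = 1.012 mg/mL
Rate = 24.12727 mg/hr ÷ 1.012 mg/mL = 23.84118 mL/hr
Volume infused = 23.84118 mL/hr × 6.5 hr = 154.9677 mL
Volume remaining = 250 − 154.9677 = 95.03234 mL
Drug remaining = 95.03234 mL × 1.012 mg/mL = 96.17273 mg

96.2 mg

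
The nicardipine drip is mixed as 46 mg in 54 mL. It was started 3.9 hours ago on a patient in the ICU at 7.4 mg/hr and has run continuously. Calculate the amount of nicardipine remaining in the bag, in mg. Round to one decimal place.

17.1 mg

Concentration = 46 mg ÷ 54 mL = 0.8518519 mg/mL
Rate = 7.4 mg/hr ÷ 0.8518519 mg/mL = 8.686957 mL/hr
Volume infused = 8.686957 mL/hr × 3.9 hr = 33.87913 mL
Volume remaining = 54 − 33.87913 = 20.12087 mL
Drug remaining = 20.12087 mL × 0.8518519 mg/mL = 17.14 mg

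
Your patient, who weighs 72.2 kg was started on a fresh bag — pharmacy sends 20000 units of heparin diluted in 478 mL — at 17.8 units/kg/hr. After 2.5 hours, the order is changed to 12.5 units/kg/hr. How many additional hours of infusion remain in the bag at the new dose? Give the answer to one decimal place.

Initial rate:
Dose = 17.8 units/kg/hr × 72.2 kg = 1285.16 units/hr
Concentration = 20000 units ÷ 478 mL = 41.841 units/mL
Rate = 1285.16 units/hr ÷ 41.841 units/mL = 30.71532 mL/hr
Volume infused so far = 30.71532 mL/hr × 2.5 hr = 76.78831 mL
Volume remaining = 478 − 76.78831 = 401.2117 mL
New rate:
Dose = 12.5 units/kg/hr × 72.2 kg = 902.5 units/hr
Rate = 902.5 units/hr ÷ 41.841 units/mL = 21.56975 mL/hr
Time remaining = 401.2117 mL ÷ 21.56975 mL/hr = 18.60066 hr

18.6 hours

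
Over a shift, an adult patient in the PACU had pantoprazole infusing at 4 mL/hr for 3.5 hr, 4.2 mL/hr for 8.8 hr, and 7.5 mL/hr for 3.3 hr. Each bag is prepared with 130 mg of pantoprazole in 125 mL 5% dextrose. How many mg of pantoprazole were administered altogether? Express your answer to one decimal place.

Concentration = 130 mg ÷ 125 mL = 1.04 mg/mL
Stage 1: 4 mL/hr × 3.5 hr = 14 mL → 14 mL × 1.04 mg/mL = 14.56 mg
Stage 2: 4.2 mL/hr × 8.8 hr = 36.96 mL → 36.96 mL × 1.04 mg/mL = 38.4384 mg
Stage 3: 7.5 mL/hr × 3.3 hr = 24.75 mL → 24.75 mL × 1.04 mg/mL = 25.74 mg
Total = 14.56 + 38.4384 + 25.74 = 78.7384 mg

78.7 mg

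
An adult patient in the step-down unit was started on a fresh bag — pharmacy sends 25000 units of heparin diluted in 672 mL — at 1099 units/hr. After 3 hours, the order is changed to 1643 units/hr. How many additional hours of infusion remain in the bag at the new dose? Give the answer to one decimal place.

13.2 hours

Initial rate:
Concentration = 25000 units ÷ 672 mL = 37.20238 units/mL
Rate = 1099 units/hr ÷ 37.20238 units/mL = 29.54112 mL/hr
Volume infused so far = 29.54112 mL/hr × 3 hr = 88.62336 mL
Volume remaining = 672 − 88.62336 = 583.3766 mL
New rate:
Rate = 1643 units/hr ÷ 37.20238 units/mL = 44.16384 mL/hr
Time remaining = 583.3766 mL ÷ 44.16384 mL/hr = 13.20937 hr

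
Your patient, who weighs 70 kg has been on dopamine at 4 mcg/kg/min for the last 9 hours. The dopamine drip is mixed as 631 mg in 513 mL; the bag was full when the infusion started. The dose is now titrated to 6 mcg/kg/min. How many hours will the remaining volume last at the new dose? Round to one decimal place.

19.0 hours

Initial rate:
Dose = 4 mcg/kg/min × 70 kg = 280 mcg/min
280 mcg/min × 60 min/hr = 16800 mcg/hr
Concentration = 631 mg ÷ 513 mL = 1.230019 mg/mL = 1230.019 mcg/mL
Rate = 16800 mcg/hr ÷ 1230.019 mcg/mL = 13.65832 mL/hr
Volume infused so far = 13.65832 mL/hr × 9 hr = 122.9249 mL
Volume remaining = 513 − 122.9249 = 390.0751 mL
New rate:
Dose = 6 mcg/kg/min × 70 kg = 420 mcg/min
420 mcg/min × 60 min/hr = 25200 mcg/hr
Rate = 25200 mcg/hr ÷ 1230.019 mcg/mL = 20.48748 mL/hr
Time remaining = 390.0751 mL ÷ 20.48748 mL/hr = 19.03968 hr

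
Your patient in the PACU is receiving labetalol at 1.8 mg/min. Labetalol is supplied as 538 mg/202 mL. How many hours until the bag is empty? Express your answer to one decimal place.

1.8 mg/min × 60 min/hr = 108 mg/hr
Concentration = 538 mg ÷ 202 mL = 2.663366 mg/mL
Rate = 108 mg/hr ÷ 2.663366 mg/mL = 40.55019 mL/hr
Duration = 202 mL ÷ 40.55019 mL/hr = 4.981481 hr

5.0 hours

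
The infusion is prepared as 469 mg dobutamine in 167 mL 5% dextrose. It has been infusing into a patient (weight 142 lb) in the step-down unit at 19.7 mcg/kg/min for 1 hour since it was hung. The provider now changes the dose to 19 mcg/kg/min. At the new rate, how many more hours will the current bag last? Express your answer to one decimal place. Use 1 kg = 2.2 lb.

5.3 hours

Initial rate:
Weight = 142 lb ÷ 2.2 lb/kg = 64.54545 kg
Dose = 19.7 mcg/kg/min × 64.54545 kg = 1271.545 mcg/min
1271.545 mcg/min × 60 min/hr = 76292.73 mcg/hr
Concentration = 469 mg ÷ 167 mL = 2.808383 mg/mL = 2808.383 mcg/mL
Rate = 76292.73 mcg/hr ÷ 2808.383 mcg/mL = 27.16607 mL/hr
Volume infused so far = 27.16607 mL/hr × 1 hr = 27.16607 mL
Volume remaining = 167 − 27.16607 = 139.8339 mL
New rate:
Dose = 19 mcg/kg/min × 64.54545 kg = 1226.364 mcg/min
1226.364 mcg/min × 60 min/hr = 73581.82 mcg/hr
Rate = 73581.82 mcg/hr ÷ 2808.383 mcg/mL = 26.20078 mL/hr
Time remaining = 139.8339 mL ÷ 26.20078 mL/hr = 5.337015 hr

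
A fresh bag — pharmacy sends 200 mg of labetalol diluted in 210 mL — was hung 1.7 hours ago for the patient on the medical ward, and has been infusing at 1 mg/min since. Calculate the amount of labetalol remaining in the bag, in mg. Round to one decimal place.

98.0 mg

1 mg/min × 60 min/hr = 60 mg/hr
Concentration = 200 mg ÷ 210 mL = 0.952381 mg/mL
Rate = 60 mg/hr ÷ 0.952381 mg/mL = 63 mL/hr
Volume infused = 63 mL/hr × 1.7 hr = 107.1 mL
Volume remaining = 210 − 107.1 = 102.9 mL
Drug remaining = 102.9 mL × 0.952381 mg/mL = 98 mg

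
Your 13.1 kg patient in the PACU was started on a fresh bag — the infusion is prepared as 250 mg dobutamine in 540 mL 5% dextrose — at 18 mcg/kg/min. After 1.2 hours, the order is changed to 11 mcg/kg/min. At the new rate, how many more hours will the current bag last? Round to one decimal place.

Initial rate:
Dose = 18 mcg/kg/min × 13.1 kg = 235.8 mcg/min
235.8 mcg/min × 60 min/hr = 14148 mcg/hr
Concentration = 250 mg ÷ 540 mL = 0.462963 mg/mL = 462.963 mcg/mL
Rate = 14148 mcg/hr ÷ 462.963 mcg/mL = 30.55968 mL/hr
Volume infused so far = 30.55968 mL/hr × 1.2 hr = 36.67162 mL
Volume remaining = 540 − 36.67162 = 503.3284 mL
New rate:
Dose = 11 mcg/kg/min × 13.1 kg = 144.1 mcg/min
144.1 mcg/min × 60 min/hr = 8646 mcg/hr
Rate = 8646 mcg/hr ÷ 462.963 mcg/mL = 18.67536 mL/hr
Time remaining = 503.3284 mL ÷ 18.67536 mL/hr = 26.95147 hr

27.0 hours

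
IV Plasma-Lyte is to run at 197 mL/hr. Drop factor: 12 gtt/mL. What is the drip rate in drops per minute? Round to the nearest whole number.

197 mL/hr ÷ 60 min/hr = 3.283333 mL/min
3.283333 mL/min × 12 gtt/mL = 39.4 gtt/min

39 gtt/min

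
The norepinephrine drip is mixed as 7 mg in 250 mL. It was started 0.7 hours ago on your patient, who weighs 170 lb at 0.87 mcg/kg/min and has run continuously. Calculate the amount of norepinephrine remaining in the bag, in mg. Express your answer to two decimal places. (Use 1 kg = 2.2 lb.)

4.18 mg

Weight = 170 lb ÷ 2.2 lb/kg = 77.27273 kg
Dose = 0.87 mcg/kg/min × 77.27273 kg = 67.22727 mcg/min
67.22727 mcg/min × 60 min/hr = 4033.636 mcg/hr
Concentration = 7 mg ÷ 250 mL = 0.028 mg/mL = 28 mcg/mL
Rate = 4033.636 mcg/hr ÷ 28 mcg/mL = 144.0584 mL/hr
Volume infused = 144.0584 mL/hr × 0.7 hr = 100.8409 mL
Volume remaining = 250 − 100.8409 = 149.1591 mL
Drug remaining = 149.1591 mL × 28 mcg/mL = 4176.455 mcg = 4.176455 mg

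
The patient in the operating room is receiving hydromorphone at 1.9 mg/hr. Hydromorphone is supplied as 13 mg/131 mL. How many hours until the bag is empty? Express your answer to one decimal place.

6.8 hours

Concentration = 13 mg ÷ 131 mL = 0.09923664 mg/mL
Rate = 1.9 mg/hr ÷ 0.09923664 mg/mL = 19.14615 mL/hr
Duration = 131 mL ÷ 19.14615 mL/hr = 6.842105 hr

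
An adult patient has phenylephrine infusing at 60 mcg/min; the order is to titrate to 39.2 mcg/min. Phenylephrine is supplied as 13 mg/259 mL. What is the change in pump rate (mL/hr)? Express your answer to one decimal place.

24.9 mL/hr

At the current dose:
60 mcg/min × 60 min/hr = 3600 mcg/hr
Concentration = 13 mg ÷ 259 mL = 0.05019305 mg/mL = 50.19305 mcg/mL
Rate = 3600 mcg/hr ÷ 50.19305 mcg/mL = 71.72308 mL/hr
At the new dose:
39.2 mcg/min × 60 min/hr = 2352 mcg/hr
Rate = 2352 mcg/hr ÷ 50.19305 mcg/mL = 46.85908 mL/hr
Change = 46.85908 − 71.72308 = -24.864 mL/hr → 24.864 mL/hr decrease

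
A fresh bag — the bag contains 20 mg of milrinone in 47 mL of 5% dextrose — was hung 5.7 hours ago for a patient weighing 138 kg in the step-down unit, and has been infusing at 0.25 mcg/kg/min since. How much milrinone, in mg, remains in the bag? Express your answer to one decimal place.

Dose = 0.25 mcg/kg/min × 138 kg = 34.5 mcg/min
34.5 mcg/min × 60 min/hr = 2070 mcg/hr
Concentration = 20 mg ÷ 47 mL = 0.4255319 mg/mL = 425.5319 mcg/mL
Rate = 2070 mcg/hr ÷ 425.5319 mcg/mL = 4.8645 mL/hr
Volume infused = 4.8645 mL/hr × 5.7 hr = 27.72765 mL
Volume remaining = 47 − 27.72765 = 19.27235 mL
Drug remaining = 19.27235 mL × 425.5319 mcg/mL = 8201 mcg = 8.201 mg

8.2 mg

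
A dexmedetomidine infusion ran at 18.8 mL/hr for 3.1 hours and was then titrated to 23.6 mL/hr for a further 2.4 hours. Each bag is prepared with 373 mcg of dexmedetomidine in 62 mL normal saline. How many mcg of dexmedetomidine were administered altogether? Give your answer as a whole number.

Concentration = 373 mcg ÷ 62 mL = 6.016129 mcg/mL
Stage 1: 18.8 mL/hr × 3.1 hr = 58.28 mL → 58.28 mL × 6.016129 mcg/mL = 350.62 mcg
Stage 2: 23.6 mL/hr × 2.4 hr = 56.64 mL → 56.64 mL × 6.016129 mcg/mL = 340.7535 mcg
Total = 350.62 + 340.7535 = 691.3735 mcg

691 mcg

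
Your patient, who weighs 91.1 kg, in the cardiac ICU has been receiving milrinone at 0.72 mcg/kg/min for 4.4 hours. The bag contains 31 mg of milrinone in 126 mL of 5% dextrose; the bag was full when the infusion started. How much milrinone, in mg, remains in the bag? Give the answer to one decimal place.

13.7 mg

Dose = 0.72 mcg/kg/min × 91.1 kg = 65.592 mcg/min
65.592 mcg/min × 60 min/hr = 3935.52 mcg/hr
Concentration = 31 mg ÷ 126 mL = 0.2460317 mg/mL = 246.0317 mcg/mL
Rate = 3935.52 mcg/hr ÷ 246.0317 mcg/mL = 15.99598 mL/hr
Volume infused = 15.99598 mL/hr × 4.4 hr = 70.38233 mL
Volume remaining = 126 − 70.38233 = 55.61767 mL
Drug remaining = 55.61767 mL × 246.0317 mcg/mL = 13683.71 mcg = 13.68371 mg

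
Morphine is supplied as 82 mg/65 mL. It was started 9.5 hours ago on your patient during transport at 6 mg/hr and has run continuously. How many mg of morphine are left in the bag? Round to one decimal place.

25.0 mg

Concentration = 82 mg ÷ 65 mL = 1.261538 mg/mL
Rate = 6 mg/hr ÷ 1.261538 mg/mL = 4.756098 mL/hr
Volume infused = 4.756098 mL/hr × 9.5 hr = 45.18293 mL
Volume remaining = 65 − 45.18293 = 19.81707 mL
Drug remaining = 19.81707 mL × 1.261538 mg/mL = 25 mg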